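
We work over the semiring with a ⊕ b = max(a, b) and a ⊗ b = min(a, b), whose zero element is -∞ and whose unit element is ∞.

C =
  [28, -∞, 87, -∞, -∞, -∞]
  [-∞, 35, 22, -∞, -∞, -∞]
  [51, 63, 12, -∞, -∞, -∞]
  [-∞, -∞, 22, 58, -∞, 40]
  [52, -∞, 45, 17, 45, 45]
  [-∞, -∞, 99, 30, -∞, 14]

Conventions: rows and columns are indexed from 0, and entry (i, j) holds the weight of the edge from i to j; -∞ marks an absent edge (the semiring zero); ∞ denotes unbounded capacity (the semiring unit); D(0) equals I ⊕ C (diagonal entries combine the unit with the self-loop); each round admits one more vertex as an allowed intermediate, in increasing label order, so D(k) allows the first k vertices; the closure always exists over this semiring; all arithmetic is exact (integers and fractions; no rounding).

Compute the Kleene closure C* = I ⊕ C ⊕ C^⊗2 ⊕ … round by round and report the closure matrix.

D(0):
  [∞, -∞, 87, -∞, -∞, -∞]
  [-∞, ∞, 22, -∞, -∞, -∞]
  [51, 63, ∞, -∞, -∞, -∞]
  [-∞, -∞, 22, ∞, -∞, 40]
  [52, -∞, 45, 17, ∞, 45]
  [-∞, -∞, 99, 30, -∞, ∞]
D(1):
  [∞, -∞, 87, -∞, -∞, -∞]
  [-∞, ∞, 22, -∞, -∞, -∞]
  [51, 63, ∞, -∞, -∞, -∞]
  [-∞, -∞, 22, ∞, -∞, 40]
  [52, -∞, 52, 17, ∞, 45]
  [-∞, -∞, 99, 30, -∞, ∞]
D(2):
  [∞, -∞, 87, -∞, -∞, -∞]
  [-∞, ∞, 22, -∞, -∞, -∞]
  [51, 63, ∞, -∞, -∞, -∞]
  [-∞, -∞, 22, ∞, -∞, 40]
  [52, -∞, 52, 17, ∞, 45]
  [-∞, -∞, 99, 30, -∞, ∞]
D(3):
  [∞, 63, 87, -∞, -∞, -∞]
  [22, ∞, 22, -∞, -∞, -∞]
  [51, 63, ∞, -∞, -∞, -∞]
  [22, 22, 22, ∞, -∞, 40]
  [52, 52, 52, 17, ∞, 45]
  [51, 63, 99, 30, -∞, ∞]
D(4):
  [∞, 63, 87, -∞, -∞, -∞]
  [22, ∞, 22, -∞, -∞, -∞]
  [51, 63, ∞, -∞, -∞, -∞]
  [22, 22, 22, ∞, -∞, 40]
  [52, 52, 52, 17, ∞, 45]
  [51, 63, 99, 30, -∞, ∞]
D(5):
  [∞, 63, 87, -∞, -∞, -∞]
  [22, ∞, 22, -∞, -∞, -∞]
  [51, 63, ∞, -∞, -∞, -∞]
  [22, 22, 22, ∞, -∞, 40]
  [52, 52, 52, 17, ∞, 45]
  [51, 63, 99, 30, -∞, ∞]
D(6):
  [∞, 63, 87, -∞, -∞, -∞]
  [22, ∞, 22, -∞, -∞, -∞]
  [51, 63, ∞, -∞, -∞, -∞]
  [40, 40, 40, ∞, -∞, 40]
  [52, 52, 52, 30, ∞, 45]
  [51, 63, 99, 30, -∞, ∞]
Answer: C* = [[∞, 63, 87, -∞, -∞, -∞], [22, ∞, 22, -∞, -∞, -∞], [51, 63, ∞, -∞, -∞, -∞], [40, 40, 40, ∞, -∞, 40], [52, 52, 52, 30, ∞, 45], [51, 63, 99, 30, -∞, ∞]]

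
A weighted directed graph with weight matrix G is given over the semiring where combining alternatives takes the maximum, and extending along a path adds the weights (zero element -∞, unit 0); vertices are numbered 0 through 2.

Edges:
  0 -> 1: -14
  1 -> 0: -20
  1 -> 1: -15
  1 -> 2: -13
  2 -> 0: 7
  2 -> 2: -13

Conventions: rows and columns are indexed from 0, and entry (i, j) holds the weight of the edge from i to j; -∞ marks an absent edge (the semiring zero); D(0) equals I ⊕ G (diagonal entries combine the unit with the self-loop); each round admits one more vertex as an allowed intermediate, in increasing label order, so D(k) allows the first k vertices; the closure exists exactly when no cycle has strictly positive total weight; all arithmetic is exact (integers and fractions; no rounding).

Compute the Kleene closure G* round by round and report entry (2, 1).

D(0):
  [0, -14, -∞]
  [-20, 0, -13]
  [7, -∞, 0]
D(1):
  [0, -14, -∞]
  [-20, 0, -13]
  [7, -7, 0]
D(2):
  [0, -14, -27]
  [-20, 0, -13]
  [7, -7, 0]
D(3):
  [0, -14, -27]
  [-6, 0, -13]
  [7, -7, 0]
Answer: G*[2][1] = -7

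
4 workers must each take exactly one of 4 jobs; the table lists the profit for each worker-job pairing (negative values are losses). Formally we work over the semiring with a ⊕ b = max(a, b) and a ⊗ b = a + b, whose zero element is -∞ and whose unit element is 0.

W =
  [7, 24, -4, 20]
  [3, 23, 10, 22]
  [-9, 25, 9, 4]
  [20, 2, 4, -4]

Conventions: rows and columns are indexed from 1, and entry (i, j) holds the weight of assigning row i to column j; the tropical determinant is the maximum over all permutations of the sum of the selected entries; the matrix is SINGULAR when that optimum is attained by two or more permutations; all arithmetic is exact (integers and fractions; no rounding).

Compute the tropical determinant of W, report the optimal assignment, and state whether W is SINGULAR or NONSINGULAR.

σ = (1, 2, 3, 4): 7 + 23 + 9 + (-4) = 35
σ = (1, 2, 4, 3): 7 + 23 + 4 + 4 = 38
σ = (1, 3, 2, 4): 7 + 10 + 25 + (-4) = 38
σ = (1, 3, 4, 2): 7 + 10 + 4 + 2 = 23
σ = (1, 4, 2, 3): 7 + 22 + 25 + 4 = 58
σ = (1, 4, 3, 2): 7 + 22 + 9 + 2 = 40
σ = (2, 1, 3, 4): 24 + 3 + 9 + (-4) = 32
σ = (2, 1, 4, 3): 24 + 3 + 4 + 4 = 35
σ = (2, 3, 1, 4): 24 + 10 + (-9) + (-4) = 21
σ = (2, 3, 4, 1): 24 + 10 + 4 + 20 = 58
σ = (2, 4, 1, 3): 24 + 22 + (-9) + 4 = 41
σ = (2, 4, 3, 1): 24 + 22 + 9 + 20 = 75
σ = (3, 1, 2, 4): (-4) + 3 + 25 + (-4) = 20
σ = (3, 1, 4, 2): (-4) + 3 + 4 + 2 = 5
σ = (3, 2, 1, 4): (-4) + 23 + (-9) + (-4) = 6
σ = (3, 2, 4, 1): (-4) + 23 + 4 + 20 = 43
σ = (3, 4, 1, 2): (-4) + 22 + (-9) + 2 = 11
σ = (3, 4, 2, 1): (-4) + 22 + 25 + 20 = 63
σ = (4, 1, 2, 3): 20 + 3 + 25 + 4 = 52
σ = (4, 1, 3, 2): 20 + 3 + 9 + 2 = 34
σ = (4, 2, 1, 3): 20 + 23 + (-9) + 4 = 38
σ = (4, 2, 3, 1): 20 + 23 + 9 + 20 = 72
σ = (4, 3, 1, 2): 20 + 10 + (-9) + 2 = 23
σ = (4, 3, 2, 1): 20 + 10 + 25 + 20 = 75
Optimal value attained by: σ = (2, 4, 3, 1).
Answer: det⊕(W) = 75; verdict: SINGULAR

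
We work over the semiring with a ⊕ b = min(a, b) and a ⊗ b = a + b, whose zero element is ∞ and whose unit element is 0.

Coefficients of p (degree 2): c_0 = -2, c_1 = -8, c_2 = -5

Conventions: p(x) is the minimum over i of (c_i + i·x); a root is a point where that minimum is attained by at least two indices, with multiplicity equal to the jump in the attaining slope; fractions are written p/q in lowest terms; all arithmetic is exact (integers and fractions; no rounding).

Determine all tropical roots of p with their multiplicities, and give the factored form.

hull edge (i=0, c=-2) to (i=1, c=-8): slope -6, span 1
hull edge (i=1, c=-8) to (i=2, c=-5): slope 3, span 1
Factored form: p(x) = -5 ⊗ (x ⊕ (-3)) ⊗ (x ⊕ 6)
Answer: roots = -3 (mult 1), 6 (mult 1)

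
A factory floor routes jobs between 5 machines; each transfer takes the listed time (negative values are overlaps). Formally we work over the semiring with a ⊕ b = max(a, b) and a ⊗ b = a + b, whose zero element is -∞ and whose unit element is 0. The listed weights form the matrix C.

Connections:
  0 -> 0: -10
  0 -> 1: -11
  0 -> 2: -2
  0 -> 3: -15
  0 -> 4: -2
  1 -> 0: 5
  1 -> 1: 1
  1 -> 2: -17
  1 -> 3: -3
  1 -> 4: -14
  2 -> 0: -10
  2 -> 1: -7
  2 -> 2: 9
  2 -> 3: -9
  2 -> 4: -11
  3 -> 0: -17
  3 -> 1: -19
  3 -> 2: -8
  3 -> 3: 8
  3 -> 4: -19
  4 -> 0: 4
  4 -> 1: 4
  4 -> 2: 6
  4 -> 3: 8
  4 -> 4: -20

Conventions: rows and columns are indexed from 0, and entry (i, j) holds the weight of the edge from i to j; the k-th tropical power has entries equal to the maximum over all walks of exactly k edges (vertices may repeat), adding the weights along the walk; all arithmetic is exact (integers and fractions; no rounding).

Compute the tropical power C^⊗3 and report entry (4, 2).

C^⊗2:
  [2, 2, 7, 6, -12]
  [6, 2, 3, 5, 3]
  [-1, 2, 18, 0, -2]
  [-9, -11, 1, 16, -11]
  [9, 5, 15, 16, 2]
C^⊗3:
  [7, 3, 16, 14, 0]
  [7, 7, 12, 13, 4]
  [8, 11, 27, 9, 7]
  [-1, -3, 10, 24, -3]
  [10, 8, 24, 24, 7]
Key observation: the optimum is the walk 4->2->2->2, with weight 6 + 9 + 9 = 24.
Optimal value attained by: walk 4->2->2->2.
Answer: (C^⊗3)[4][2] = 24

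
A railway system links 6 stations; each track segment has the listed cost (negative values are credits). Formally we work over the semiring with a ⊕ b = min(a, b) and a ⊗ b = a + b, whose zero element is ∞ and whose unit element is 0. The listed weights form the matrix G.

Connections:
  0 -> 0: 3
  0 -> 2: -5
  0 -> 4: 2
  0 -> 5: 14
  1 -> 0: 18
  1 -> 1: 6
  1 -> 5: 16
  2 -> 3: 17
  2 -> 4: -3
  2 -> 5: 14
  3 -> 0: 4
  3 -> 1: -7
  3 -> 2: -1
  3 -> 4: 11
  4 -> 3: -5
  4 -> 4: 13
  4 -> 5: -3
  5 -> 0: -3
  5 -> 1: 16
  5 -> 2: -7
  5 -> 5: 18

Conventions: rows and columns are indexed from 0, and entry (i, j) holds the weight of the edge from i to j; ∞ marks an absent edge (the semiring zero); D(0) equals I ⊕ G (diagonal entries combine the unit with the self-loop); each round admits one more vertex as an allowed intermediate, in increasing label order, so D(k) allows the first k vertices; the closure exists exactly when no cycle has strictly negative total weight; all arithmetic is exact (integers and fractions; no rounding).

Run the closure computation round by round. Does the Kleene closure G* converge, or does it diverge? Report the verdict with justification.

D(0):
  [0, ∞, -5, ∞, 2, 14]
  [18, 0, ∞, ∞, ∞, 16]
  [∞, ∞, 0, 17, -3, 14]
  [4, -7, -1, 0, 11, ∞]
  [∞, ∞, ∞, -5, 0, -3]
  [-3, 16, -7, ∞, ∞, 0]
D(1):
  [0, ∞, -5, ∞, 2, 14]
  [18, 0, 13, ∞, 20, 16]
  [∞, ∞, 0, 17, -3, 14]
  [4, -7, -1, 0, 6, 18]
  [∞, ∞, ∞, -5, 0, -3]
  [-3, 16, -8, ∞, -1, 0]
D(2):
  [0, ∞, -5, ∞, 2, 14]
  [18, 0, 13, ∞, 20, 16]
  [∞, ∞, 0, 17, -3, 14]
  [4, -7, -1, 0, 6, 9]
  [∞, ∞, ∞, -5, 0, -3]
  [-3, 16, -8, ∞, -1, 0]
D(3):
  [0, ∞, -5, 12, -8, 9]
  [18, 0, 13, 30, 10, 16]
  [∞, ∞, 0, 17, -3, 14]
  [4, -7, -1, 0, -4, 9]
  [∞, ∞, ∞, -5, 0, -3]
  [-3, 16, -8, 9, -11, 0]
Detection: at round 4, diagonal entry (4, 4) turns strictly negative.
Key observation: the cycle 4->3->0->2->4 has total weight (-5) + 4 + (-5) + (-3), which is strictly negative.
Answer: DIVERGES — negative cycle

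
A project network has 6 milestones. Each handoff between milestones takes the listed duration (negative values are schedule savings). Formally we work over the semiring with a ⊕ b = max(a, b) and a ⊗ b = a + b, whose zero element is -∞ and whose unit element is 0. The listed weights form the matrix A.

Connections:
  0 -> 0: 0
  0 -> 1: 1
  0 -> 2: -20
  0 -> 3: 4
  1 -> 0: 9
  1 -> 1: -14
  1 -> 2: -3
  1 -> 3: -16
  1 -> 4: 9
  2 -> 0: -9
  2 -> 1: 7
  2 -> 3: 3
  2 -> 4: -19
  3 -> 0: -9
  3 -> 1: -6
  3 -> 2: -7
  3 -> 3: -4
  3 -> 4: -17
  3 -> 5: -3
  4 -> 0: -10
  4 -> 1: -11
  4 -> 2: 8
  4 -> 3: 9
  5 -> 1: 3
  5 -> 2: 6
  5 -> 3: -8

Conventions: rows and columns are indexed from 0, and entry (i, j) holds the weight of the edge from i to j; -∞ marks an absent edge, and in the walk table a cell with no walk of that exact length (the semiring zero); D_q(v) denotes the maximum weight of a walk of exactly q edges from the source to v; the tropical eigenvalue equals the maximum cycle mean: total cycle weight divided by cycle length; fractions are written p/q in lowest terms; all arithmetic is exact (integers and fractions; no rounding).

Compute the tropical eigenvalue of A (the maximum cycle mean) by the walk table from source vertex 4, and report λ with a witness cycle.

q=0: [-∞, -∞, -∞, -∞, 0, -∞]
q=1: [-10, -11, 8, 9, -∞, -∞]
q=2: [0, 15, 2, 11, -2, 6]
q=3: [24, 9, 12, 7, 24, 8]
q=4: [24, 25, 32, 33, 18, 4]
q=5: [34, 39, 26, 35, 34, 30]
q=6: [48, 35, 42, 43, 48, 32]
Optimal cycle mean attained by: cycle 1->4->2->1, total 9 + 8 + 7, length 3.
Answer: λ = 8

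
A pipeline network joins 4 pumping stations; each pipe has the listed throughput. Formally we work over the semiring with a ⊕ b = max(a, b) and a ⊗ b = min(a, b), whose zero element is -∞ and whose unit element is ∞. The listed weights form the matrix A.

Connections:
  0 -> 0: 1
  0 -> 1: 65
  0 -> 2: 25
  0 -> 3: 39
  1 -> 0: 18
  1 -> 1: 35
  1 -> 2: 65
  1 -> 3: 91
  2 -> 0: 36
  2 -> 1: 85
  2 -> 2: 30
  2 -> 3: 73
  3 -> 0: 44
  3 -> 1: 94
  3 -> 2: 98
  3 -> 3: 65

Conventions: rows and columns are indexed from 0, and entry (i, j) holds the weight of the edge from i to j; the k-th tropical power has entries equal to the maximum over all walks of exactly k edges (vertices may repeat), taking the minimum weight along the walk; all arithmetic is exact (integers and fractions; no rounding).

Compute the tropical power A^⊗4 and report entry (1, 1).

A^⊗2:
  [39, 39, 65, 65]
  [44, 91, 91, 65]
  [44, 73, 73, 85]
  [44, 85, 65, 91]
A^⊗3:
  [44, 65, 65, 65]
  [44, 85, 65, 91]
  [44, 85, 85, 73]
  [44, 91, 91, 85]
A^⊗4:
  [44, 65, 65, 65]
  [44, 91, 91, 85]
  [44, 85, 73, 85]
  [44, 85, 85, 91]
Key observation: the optimum is the walk 1->3->1->3->1, with weight 91 min 94 min 91 min 94 = 91.
Optimal value attained by: walk 1->3->1->3->1.
Answer: (A^⊗4)[1][1] = 91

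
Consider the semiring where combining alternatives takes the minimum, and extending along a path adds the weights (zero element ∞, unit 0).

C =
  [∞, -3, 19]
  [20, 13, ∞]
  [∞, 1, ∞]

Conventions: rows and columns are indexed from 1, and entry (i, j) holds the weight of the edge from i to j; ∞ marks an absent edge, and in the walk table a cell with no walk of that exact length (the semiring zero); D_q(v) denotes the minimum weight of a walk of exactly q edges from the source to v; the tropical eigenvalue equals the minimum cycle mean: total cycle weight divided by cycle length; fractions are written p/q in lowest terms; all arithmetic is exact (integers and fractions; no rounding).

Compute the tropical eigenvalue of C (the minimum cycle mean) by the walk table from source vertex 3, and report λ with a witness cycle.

q=0: [∞, ∞, 0]
q=1: [∞, 1, ∞]
q=2: [21, 14, ∞]
q=3: [34, 18, 40]
Optimal cycle mean attained by: cycle 1->2->1, total (-3) + 20, length 2.
Answer: λ = 17/2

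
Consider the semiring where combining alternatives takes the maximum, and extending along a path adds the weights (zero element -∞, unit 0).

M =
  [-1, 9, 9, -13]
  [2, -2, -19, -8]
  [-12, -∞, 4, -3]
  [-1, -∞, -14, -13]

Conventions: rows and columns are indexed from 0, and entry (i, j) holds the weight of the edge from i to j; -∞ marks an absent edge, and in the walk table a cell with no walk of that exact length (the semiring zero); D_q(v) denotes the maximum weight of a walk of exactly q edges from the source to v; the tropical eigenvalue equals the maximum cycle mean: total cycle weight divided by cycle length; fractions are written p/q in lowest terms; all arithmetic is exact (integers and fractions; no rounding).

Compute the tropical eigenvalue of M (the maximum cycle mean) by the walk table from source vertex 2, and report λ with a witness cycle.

q=0: [-∞, -∞, 0, -∞]
q=1: [-12, -∞, 4, -3]
q=2: [-4, -3, 8, 1]
q=3: [0, 5, 12, 5]
q=4: [7, 9, 16, 9]
Optimal cycle mean attained by: cycle 0->1->0, total 9 + 2, length 2.
Answer: λ = 11/2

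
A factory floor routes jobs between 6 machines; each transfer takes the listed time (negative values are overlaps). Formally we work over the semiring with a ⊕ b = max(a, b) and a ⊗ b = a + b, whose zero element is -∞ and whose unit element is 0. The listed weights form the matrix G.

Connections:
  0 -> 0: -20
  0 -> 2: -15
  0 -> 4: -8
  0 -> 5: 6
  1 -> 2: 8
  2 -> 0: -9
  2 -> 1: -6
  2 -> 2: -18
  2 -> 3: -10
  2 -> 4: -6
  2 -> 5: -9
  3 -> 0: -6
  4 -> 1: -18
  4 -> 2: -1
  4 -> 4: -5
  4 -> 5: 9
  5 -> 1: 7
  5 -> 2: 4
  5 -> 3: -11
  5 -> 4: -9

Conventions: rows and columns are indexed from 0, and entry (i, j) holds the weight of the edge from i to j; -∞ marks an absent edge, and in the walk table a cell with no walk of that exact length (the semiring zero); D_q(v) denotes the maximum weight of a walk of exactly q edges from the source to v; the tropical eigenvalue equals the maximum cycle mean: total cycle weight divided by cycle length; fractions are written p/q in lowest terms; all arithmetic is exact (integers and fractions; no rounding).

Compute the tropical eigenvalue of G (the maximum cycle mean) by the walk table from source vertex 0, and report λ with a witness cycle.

q=0: [0, -∞, -∞, -∞, -∞, -∞]
q=1: [-20, -∞, -15, -∞, -8, 6]
q=2: [-24, 13, 10, -5, -3, 1]
q=3: [1, 8, 21, 0, 4, 6]
q=4: [12, 15, 16, 11, 15, 13]
q=5: [7, 20, 23, 6, 10, 24]
q=6: [14, 31, 28, 13, 17, 19]
Optimal cycle mean attained by: cycle 1->2->4->5->1, total 8 + (-6) + 9 + 7, length 4.
Answer: λ = 9/2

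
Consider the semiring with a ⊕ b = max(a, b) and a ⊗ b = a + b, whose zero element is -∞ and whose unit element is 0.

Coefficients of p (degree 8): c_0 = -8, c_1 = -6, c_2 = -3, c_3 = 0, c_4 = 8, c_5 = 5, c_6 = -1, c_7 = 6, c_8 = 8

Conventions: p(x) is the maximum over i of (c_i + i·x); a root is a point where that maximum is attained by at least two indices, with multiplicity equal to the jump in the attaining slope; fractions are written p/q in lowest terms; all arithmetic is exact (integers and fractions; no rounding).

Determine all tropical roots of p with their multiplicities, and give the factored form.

hull edge (i=0, c=-8) to (i=4, c=8): slope 4, span 4
hull edge (i=4, c=8) to (i=8, c=8): slope 0, span 4
Factored form: p(x) = 8 ⊗ (x ⊕ (-4)) ⊗ (x ⊕ (-4)) ⊗ (x ⊕ (-4)) ⊗ (x ⊕ (-4)) ⊗ (x ⊕ 0) ⊗ (x ⊕ 0) ⊗ (x ⊕ 0) ⊗ (x ⊕ 0)
Answer: roots = -4 (mult 4), 0 (mult 4)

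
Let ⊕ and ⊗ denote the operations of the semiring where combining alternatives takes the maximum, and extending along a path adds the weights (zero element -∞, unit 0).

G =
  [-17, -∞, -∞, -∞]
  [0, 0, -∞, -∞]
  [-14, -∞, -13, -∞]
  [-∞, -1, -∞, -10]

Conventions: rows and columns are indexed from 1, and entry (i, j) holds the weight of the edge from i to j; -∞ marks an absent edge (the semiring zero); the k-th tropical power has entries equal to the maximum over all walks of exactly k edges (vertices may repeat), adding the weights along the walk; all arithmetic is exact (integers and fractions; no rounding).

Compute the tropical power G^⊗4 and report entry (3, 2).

G^⊗2:
  [-34, -∞, -∞, -∞]
  [0, 0, -∞, -∞]
  [-27, -∞, -26, -∞]
  [-1, -1, -∞, -20]
G^⊗3:
  [-51, -∞, -∞, -∞]
  [0, 0, -∞, -∞]
  [-40, -∞, -39, -∞]
  [-1, -1, -∞, -30]
G^⊗4:
  [-68, -∞, -∞, -∞]
  [0, 0, -∞, -∞]
  [-53, -∞, -52, -∞]
  [-1, -1, -∞, -40]
Key observation: no walk of exactly 4 edges connects these vertices, so the entry is the semiring zero.
Answer: (G^⊗4)[3][2] = -∞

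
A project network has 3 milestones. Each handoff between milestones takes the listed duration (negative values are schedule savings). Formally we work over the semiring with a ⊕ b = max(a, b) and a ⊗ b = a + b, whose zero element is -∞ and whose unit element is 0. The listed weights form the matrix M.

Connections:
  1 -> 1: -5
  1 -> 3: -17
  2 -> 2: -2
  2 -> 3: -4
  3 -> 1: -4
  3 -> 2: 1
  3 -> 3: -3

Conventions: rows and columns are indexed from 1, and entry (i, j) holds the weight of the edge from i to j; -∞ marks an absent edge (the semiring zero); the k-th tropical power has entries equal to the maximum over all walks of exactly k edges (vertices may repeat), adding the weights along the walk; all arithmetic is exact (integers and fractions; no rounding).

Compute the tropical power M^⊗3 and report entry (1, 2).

M^⊗2:
  [-10, -16, -20]
  [-8, -3, -6]
  [-7, -1, -3]
M^⊗3:
  [-15, -18, -20]
  [-10, -5, -7]
  [-7, -2, -5]
Key observation: the optimum is the walk 1->3->2->2, with weight (-17) + 1 + (-2) = -18.
Optimal value attained by: walk 1->3->2->2.
Answer: (M^⊗3)[1][2] = -18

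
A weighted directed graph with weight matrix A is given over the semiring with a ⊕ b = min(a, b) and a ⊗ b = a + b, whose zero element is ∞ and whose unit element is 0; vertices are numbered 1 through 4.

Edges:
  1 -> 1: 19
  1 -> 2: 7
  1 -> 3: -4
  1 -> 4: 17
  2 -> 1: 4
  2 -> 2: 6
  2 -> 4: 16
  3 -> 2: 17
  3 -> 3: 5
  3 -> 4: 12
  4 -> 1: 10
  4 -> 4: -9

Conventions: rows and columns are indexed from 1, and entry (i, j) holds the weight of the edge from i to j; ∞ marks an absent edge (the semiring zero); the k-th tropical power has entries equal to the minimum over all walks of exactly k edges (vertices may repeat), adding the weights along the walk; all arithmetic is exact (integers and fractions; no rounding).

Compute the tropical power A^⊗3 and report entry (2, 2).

A^⊗2:
  [11, 13, 1, 8]
  [10, 11, 0, 7]
  [21, 22, 10, 3]
  [1, 17, 6, -18]
A^⊗3:
  [17, 18, 6, -1]
  [15, 17, 5, -2]
  [13, 27, 15, -6]
  [-8, 8, -3, -27]
Key observation: the optimum is the walk 2->1->2->2, with weight 4 + 7 + 6 = 17.
Optimal value attained by: walk 2->1->2->2.
Answer: (A^⊗3)[2][2] = 17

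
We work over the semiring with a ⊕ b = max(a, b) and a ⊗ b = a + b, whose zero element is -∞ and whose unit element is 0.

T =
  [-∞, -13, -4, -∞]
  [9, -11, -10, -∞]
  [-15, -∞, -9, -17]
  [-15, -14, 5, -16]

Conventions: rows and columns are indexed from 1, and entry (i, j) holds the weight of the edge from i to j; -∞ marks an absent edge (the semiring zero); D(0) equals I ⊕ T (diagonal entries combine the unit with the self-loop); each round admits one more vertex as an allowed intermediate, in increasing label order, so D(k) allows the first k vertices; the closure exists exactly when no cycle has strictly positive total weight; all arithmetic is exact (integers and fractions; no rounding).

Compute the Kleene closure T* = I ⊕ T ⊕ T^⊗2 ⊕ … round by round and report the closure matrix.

D(0):
  [0, -13, -4, -∞]
  [9, 0, -10, -∞]
  [-15, -∞, 0, -17]
  [-15, -14, 5, 0]
D(1):
  [0, -13, -4, -∞]
  [9, 0, 5, -∞]
  [-15, -28, 0, -17]
  [-15, -14, 5, 0]
D(2):
  [0, -13, -4, -∞]
  [9, 0, 5, -∞]
  [-15, -28, 0, -17]
  [-5, -14, 5, 0]
D(3):
  [0, -13, -4, -21]
  [9, 0, 5, -12]
  [-15, -28, 0, -17]
  [-5, -14, 5, 0]
D(4):
  [0, -13, -4, -21]
  [9, 0, 5, -12]
  [-15, -28, 0, -17]
  [-5, -14, 5, 0]
Answer: T* = [[0, -13, -4, -21], [9, 0, 5, -12], [-15, -28, 0, -17], [-5, -14, 5, 0]]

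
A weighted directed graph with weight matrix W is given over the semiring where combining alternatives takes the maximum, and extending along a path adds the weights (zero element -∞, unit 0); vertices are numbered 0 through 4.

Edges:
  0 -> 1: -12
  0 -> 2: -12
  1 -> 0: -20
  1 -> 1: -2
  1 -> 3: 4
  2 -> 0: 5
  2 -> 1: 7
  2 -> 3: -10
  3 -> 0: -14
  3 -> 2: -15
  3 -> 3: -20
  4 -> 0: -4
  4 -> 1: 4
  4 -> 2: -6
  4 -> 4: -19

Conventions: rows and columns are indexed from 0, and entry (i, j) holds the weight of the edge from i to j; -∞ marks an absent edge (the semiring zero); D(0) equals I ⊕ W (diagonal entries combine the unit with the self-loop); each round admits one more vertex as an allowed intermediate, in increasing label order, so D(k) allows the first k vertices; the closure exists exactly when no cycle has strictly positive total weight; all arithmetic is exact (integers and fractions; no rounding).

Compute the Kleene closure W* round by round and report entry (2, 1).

D(0):
  [0, -12, -12, -∞, -∞]
  [-20, 0, -∞, 4, -∞]
  [5, 7, 0, -10, -∞]
  [-14, -∞, -15, 0, -∞]
  [-4, 4, -6, -∞, 0]
D(1):
  [0, -12, -12, -∞, -∞]
  [-20, 0, -32, 4, -∞]
  [5, 7, 0, -10, -∞]
  [-14, -26, -15, 0, -∞]
  [-4, 4, -6, -∞, 0]
D(2):
  [0, -12, -12, -8, -∞]
  [-20, 0, -32, 4, -∞]
  [5, 7, 0, 11, -∞]
  [-14, -26, -15, 0, -∞]
  [-4, 4, -6, 8, 0]
D(3):
  [0, -5, -12, -1, -∞]
  [-20, 0, -32, 4, -∞]
  [5, 7, 0, 11, -∞]
  [-10, -8, -15, 0, -∞]
  [-1, 4, -6, 8, 0]
D(4):
  [0, -5, -12, -1, -∞]
  [-6, 0, -11, 4, -∞]
  [5, 7, 0, 11, -∞]
  [-10, -8, -15, 0, -∞]
  [-1, 4, -6, 8, 0]
D(5):
  [0, -5, -12, -1, -∞]
  [-6, 0, -11, 4, -∞]
  [5, 7, 0, 11, -∞]
  [-10, -8, -15, 0, -∞]
  [-1, 4, -6, 8, 0]
Answer: W*[2][1] = 7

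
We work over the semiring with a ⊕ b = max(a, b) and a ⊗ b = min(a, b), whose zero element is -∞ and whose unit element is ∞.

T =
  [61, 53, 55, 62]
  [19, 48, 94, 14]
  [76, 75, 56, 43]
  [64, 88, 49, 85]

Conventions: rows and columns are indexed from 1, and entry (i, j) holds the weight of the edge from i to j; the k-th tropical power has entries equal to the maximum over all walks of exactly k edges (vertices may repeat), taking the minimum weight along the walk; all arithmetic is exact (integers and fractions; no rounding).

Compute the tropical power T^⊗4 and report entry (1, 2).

T^⊗2:
  [62, 62, 55, 62]
  [76, 75, 56, 43]
  [61, 56, 75, 62]
  [64, 85, 88, 85]
T^⊗3:
  [62, 62, 62, 62]
  [61, 56, 75, 62]
  [75, 75, 56, 62]
  [76, 85, 85, 85]
T^⊗4:
  [62, 62, 62, 62]
  [75, 75, 56, 62]
  [62, 62, 75, 62]
  [76, 85, 85, 85]
Key observation: the optimum is the walk 1->4->4->4->2, with weight 62 min 85 min 85 min 88 = 62.
Optimal value attained by: walk 1->4->4->4->2.
Answer: (T^⊗4)[1][2] = 62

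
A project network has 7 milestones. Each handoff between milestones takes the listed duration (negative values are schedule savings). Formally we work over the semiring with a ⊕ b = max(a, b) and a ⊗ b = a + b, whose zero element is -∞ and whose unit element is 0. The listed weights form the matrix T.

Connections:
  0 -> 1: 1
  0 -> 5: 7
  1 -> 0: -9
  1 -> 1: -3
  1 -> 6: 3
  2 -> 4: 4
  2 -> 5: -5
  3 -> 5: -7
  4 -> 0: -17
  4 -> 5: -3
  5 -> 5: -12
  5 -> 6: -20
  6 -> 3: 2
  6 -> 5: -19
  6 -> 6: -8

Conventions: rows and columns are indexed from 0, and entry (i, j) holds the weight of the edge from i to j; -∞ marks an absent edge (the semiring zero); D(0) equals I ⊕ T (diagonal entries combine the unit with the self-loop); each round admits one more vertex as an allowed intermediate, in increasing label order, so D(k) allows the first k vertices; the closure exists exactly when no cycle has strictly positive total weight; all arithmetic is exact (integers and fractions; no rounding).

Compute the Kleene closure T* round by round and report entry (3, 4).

D(0):
  [0, 1, -∞, -∞, -∞, 7, -∞]
  [-9, 0, -∞, -∞, -∞, -∞, 3]
  [-∞, -∞, 0, -∞, 4, -5, -∞]
  [-∞, -∞, -∞, 0, -∞, -7, -∞]
  [-17, -∞, -∞, -∞, 0, -3, -∞]
  [-∞, -∞, -∞, -∞, -∞, 0, -20]
  [-∞, -∞, -∞, 2, -∞, -19, 0]
D(1):
  [0, 1, -∞, -∞, -∞, 7, -∞]
  [-9, 0, -∞, -∞, -∞, -2, 3]
  [-∞, -∞, 0, -∞, 4, -5, -∞]
  [-∞, -∞, -∞, 0, -∞, -7, -∞]
  [-17, -16, -∞, -∞, 0, -3, -∞]
  [-∞, -∞, -∞, -∞, -∞, 0, -20]
  [-∞, -∞, -∞, 2, -∞, -19, 0]
D(2):
  [0, 1, -∞, -∞, -∞, 7, 4]
  [-9, 0, -∞, -∞, -∞, -2, 3]
  [-∞, -∞, 0, -∞, 4, -5, -∞]
  [-∞, -∞, -∞, 0, -∞, -7, -∞]
  [-17, -16, -∞, -∞, 0, -3, -13]
  [-∞, -∞, -∞, -∞, -∞, 0, -20]
  [-∞, -∞, -∞, 2, -∞, -19, 0]
D(3):
  [0, 1, -∞, -∞, -∞, 7, 4]
  [-9, 0, -∞, -∞, -∞, -2, 3]
  [-∞, -∞, 0, -∞, 4, -5, -∞]
  [-∞, -∞, -∞, 0, -∞, -7, -∞]
  [-17, -16, -∞, -∞, 0, -3, -13]
  [-∞, -∞, -∞, -∞, -∞, 0, -20]
  [-∞, -∞, -∞, 2, -∞, -19, 0]
D(4):
  [0, 1, -∞, -∞, -∞, 7, 4]
  [-9, 0, -∞, -∞, -∞, -2, 3]
  [-∞, -∞, 0, -∞, 4, -5, -∞]
  [-∞, -∞, -∞, 0, -∞, -7, -∞]
  [-17, -16, -∞, -∞, 0, -3, -13]
  [-∞, -∞, -∞, -∞, -∞, 0, -20]
  [-∞, -∞, -∞, 2, -∞, -5, 0]
D(5):
  [0, 1, -∞, -∞, -∞, 7, 4]
  [-9, 0, -∞, -∞, -∞, -2, 3]
  [-13, -12, 0, -∞, 4, 1, -9]
  [-∞, -∞, -∞, 0, -∞, -7, -∞]
  [-17, -16, -∞, -∞, 0, -3, -13]
  [-∞, -∞, -∞, -∞, -∞, 0, -20]
  [-∞, -∞, -∞, 2, -∞, -5, 0]
D(6):
  [0, 1, -∞, -∞, -∞, 7, 4]
  [-9, 0, -∞, -∞, -∞, -2, 3]
  [-13, -12, 0, -∞, 4, 1, -9]
  [-∞, -∞, -∞, 0, -∞, -7, -27]
  [-17, -16, -∞, -∞, 0, -3, -13]
  [-∞, -∞, -∞, -∞, -∞, 0, -20]
  [-∞, -∞, -∞, 2, -∞, -5, 0]
D(7):
  [0, 1, -∞, 6, -∞, 7, 4]
  [-9, 0, -∞, 5, -∞, -2, 3]
  [-13, -12, 0, -7, 4, 1, -9]
  [-∞, -∞, -∞, 0, -∞, -7, -27]
  [-17, -16, -∞, -11, 0, -3, -13]
  [-∞, -∞, -∞, -18, -∞, 0, -20]
  [-∞, -∞, -∞, 2, -∞, -5, 0]
Answer: T*[3][4] = -∞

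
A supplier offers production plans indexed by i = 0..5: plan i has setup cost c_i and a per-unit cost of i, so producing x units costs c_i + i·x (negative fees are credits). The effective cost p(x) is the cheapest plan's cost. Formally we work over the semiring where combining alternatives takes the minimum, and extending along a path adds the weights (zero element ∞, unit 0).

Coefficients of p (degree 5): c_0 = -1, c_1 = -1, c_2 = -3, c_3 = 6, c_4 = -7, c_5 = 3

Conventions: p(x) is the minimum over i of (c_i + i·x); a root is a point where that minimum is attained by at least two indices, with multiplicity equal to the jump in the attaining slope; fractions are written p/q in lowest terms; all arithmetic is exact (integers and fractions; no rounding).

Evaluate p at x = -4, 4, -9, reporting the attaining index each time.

p(-4) = min(-1+0·(-4)=-1, -1+1·(-4)=-5, -3+2·(-4)=-11, 6+3·(-4)=-6, -7+4·(-4)=-23, 3+5·(-4)=-17) = -23 (attained by i=4)
p(4) = min(-1+0·4=-1, -1+1·4=3, -3+2·4=5, 6+3·4=18, -7+4·4=9, 3+5·4=23) = -1 (attained by i=0)
p(-9) = min(-1+0·(-9)=-1, -1+1·(-9)=-10, -3+2·(-9)=-21, 6+3·(-9)=-21, -7+4·(-9)=-43, 3+5·(-9)=-42) = -43 (attained by i=4)
Answer: p(-4) = -23; p(4) = -1; p(-9) = -43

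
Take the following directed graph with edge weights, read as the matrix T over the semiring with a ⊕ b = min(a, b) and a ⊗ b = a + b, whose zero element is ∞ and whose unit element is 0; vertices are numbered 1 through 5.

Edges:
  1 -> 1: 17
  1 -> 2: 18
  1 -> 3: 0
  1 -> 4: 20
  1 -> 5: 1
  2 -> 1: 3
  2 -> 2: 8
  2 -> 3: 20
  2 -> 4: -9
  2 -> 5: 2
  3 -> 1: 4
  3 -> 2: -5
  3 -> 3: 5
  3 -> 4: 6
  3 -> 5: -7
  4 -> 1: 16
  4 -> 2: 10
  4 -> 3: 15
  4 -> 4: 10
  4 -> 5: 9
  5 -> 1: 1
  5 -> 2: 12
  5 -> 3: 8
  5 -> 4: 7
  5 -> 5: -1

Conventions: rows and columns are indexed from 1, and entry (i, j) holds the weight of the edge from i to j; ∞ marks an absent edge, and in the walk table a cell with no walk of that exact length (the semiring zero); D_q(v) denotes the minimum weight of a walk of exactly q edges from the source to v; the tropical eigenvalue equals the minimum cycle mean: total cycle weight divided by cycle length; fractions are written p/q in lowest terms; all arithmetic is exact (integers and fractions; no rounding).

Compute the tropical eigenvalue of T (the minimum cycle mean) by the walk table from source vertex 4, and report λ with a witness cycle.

q=0: [∞, ∞, ∞, 0, ∞]
q=1: [16, 10, 15, 10, 9]
q=2: [10, 10, 16, 1, 8]
q=3: [9, 11, 10, 1, 7]
q=4: [8, 5, 9, 2, 3]
q=5: [4, 4, 8, -4, 2]
Optimal cycle mean attained by: cycle 1->3->5->1, total 0 + (-7) + 1, length 3.
Answer: λ = -2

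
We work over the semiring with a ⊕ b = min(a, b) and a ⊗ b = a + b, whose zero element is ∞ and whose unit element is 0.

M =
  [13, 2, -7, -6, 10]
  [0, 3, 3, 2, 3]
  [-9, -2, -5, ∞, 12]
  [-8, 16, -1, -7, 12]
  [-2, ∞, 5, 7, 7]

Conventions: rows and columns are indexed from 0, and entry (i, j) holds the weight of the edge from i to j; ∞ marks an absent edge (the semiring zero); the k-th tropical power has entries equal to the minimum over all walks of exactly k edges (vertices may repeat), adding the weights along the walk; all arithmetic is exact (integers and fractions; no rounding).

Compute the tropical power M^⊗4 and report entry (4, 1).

M^⊗2:
  [-16, -9, -12, -13, 5]
  [-6, 1, -7, -6, 6]
  [-14, -7, -16, -15, 1]
  [-15, -6, -15, -14, 2]
  [-4, 0, -9, -8, 8]
M^⊗3:
  [-21, -14, -23, -22, -6]
  [-16, -9, -13, -13, 4]
  [-25, -18, -21, -22, -4]
  [-24, -17, -22, -21, -5]
  [-18, -11, -14, -15, 3]
M^⊗4:
  [-32, -25, -28, -29, -11]
  [-22, -15, -23, -22, -6]
  [-30, -23, -32, -31, -15]
  [-31, -24, -31, -30, -14]
  [-23, -16, -25, -24, -8]
Key observation: the optimum is the walk 4->0->2->0->1, with weight (-2) + (-7) + (-9) + 2 = -16.
Optimal value attained by: walk 4->0->2->0->1.
Answer: (M^⊗4)[4][1] = -16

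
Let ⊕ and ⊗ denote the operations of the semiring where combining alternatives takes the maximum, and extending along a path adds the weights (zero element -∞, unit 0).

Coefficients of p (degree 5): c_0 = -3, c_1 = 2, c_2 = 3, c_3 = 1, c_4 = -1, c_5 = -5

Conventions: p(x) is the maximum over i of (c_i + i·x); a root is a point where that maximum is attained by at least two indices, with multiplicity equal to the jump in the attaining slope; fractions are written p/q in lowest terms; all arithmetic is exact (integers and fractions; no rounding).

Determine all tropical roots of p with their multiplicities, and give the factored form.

hull edge (i=0, c=-3) to (i=1, c=2): slope 5, span 1
hull edge (i=1, c=2) to (i=2, c=3): slope 1, span 1
hull edge (i=2, c=3) to (i=4, c=-1): slope -2, span 2
hull edge (i=4, c=-1) to (i=5, c=-5): slope -4, span 1
Factored form: p(x) = -5 ⊗ (x ⊕ (-5)) ⊗ (x ⊕ (-1)) ⊗ (x ⊕ 2) ⊗ (x ⊕ 2) ⊗ (x ⊕ 4)
Answer: roots = -5 (mult 1), -1 (mult 1), 2 (mult 2), 4 (mult 1)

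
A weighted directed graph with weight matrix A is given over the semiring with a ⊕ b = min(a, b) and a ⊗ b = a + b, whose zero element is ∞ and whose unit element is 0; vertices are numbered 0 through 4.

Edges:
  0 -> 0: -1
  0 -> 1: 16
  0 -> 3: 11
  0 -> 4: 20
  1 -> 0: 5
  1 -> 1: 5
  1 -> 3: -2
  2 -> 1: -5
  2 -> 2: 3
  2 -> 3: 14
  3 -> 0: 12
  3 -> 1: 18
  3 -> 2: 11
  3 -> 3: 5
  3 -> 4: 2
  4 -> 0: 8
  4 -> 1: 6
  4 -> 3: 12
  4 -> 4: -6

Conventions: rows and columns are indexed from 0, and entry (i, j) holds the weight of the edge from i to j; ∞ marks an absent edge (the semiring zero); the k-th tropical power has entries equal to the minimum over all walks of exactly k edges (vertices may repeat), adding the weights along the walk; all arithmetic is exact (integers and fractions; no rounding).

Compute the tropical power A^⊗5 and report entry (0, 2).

A^⊗2:
  [-2, 15, 22, 10, 13]
  [4, 10, 9, 3, 0]
  [0, -2, 6, -7, 16]
  [10, 6, 14, 10, -4]
  [2, 0, 23, 4, -12]
A^⊗3:
  [-3, 14, 21, 9, 7]
  [3, 4, 12, 8, -6]
  [-1, 1, 4, -4, -5]
  [4, 2, 17, 4, -10]
  [-4, -6, 15, -2, -18]
A^⊗4:
  [-4, 13, 20, 8, 1]
  [2, 0, 15, 2, -12]
  [-2, -1, 7, -1, -11]
  [-2, -4, 15, 0, -16]
  [-10, -12, 9, -8, -24]
A^⊗5:
  [-5, 7, 19, 7, -5]
  [-4, -6, 13, -2, -18]
  [-3, -5, 10, -3, -17]
  [-8, -10, 11, -6, -22]
  [-16, -18, 3, -14, -30]
Key observation: the optimum is the walk 0->0->0->0->3->2, with weight (-1) + (-1) + (-1) + 11 + 11 = 19.
Optimal value attained by: walk 0->0->0->0->3->2.
Answer: (A^⊗5)[0][2] = 19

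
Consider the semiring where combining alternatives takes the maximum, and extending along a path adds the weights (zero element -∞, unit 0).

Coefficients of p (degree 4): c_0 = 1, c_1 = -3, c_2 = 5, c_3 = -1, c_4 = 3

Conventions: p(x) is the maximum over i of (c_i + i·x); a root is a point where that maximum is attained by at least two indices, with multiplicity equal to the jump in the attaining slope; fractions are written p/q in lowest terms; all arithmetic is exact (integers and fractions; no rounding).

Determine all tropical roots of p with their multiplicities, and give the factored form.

hull edge (i=0, c=1) to (i=2, c=5): slope 2, span 2
hull edge (i=2, c=5) to (i=4, c=3): slope -1, span 2
Factored form: p(x) = 3 ⊗ (x ⊕ (-2)) ⊗ (x ⊕ (-2)) ⊗ (x ⊕ 1) ⊗ (x ⊕ 1)
Answer: roots = -2 (mult 2), 1 (mult 2)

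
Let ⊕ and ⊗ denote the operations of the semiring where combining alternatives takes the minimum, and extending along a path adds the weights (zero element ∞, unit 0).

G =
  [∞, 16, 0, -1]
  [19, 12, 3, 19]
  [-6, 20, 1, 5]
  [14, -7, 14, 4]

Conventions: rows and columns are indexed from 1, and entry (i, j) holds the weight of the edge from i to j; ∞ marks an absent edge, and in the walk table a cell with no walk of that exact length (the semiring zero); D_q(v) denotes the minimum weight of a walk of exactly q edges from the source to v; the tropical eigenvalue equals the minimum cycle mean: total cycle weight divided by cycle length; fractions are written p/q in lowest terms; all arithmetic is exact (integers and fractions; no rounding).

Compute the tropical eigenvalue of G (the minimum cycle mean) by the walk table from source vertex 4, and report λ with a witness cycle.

q=0: [∞, ∞, ∞, 0]
q=1: [14, -7, 14, 4]
q=2: [8, -3, -4, 8]
q=3: [-10, 1, -3, 1]
q=4: [-9, -6, -10, -11]
Optimal cycle mean attained by: cycle 1->3->1, total 0 + (-6), length 2.
Answer: λ = -3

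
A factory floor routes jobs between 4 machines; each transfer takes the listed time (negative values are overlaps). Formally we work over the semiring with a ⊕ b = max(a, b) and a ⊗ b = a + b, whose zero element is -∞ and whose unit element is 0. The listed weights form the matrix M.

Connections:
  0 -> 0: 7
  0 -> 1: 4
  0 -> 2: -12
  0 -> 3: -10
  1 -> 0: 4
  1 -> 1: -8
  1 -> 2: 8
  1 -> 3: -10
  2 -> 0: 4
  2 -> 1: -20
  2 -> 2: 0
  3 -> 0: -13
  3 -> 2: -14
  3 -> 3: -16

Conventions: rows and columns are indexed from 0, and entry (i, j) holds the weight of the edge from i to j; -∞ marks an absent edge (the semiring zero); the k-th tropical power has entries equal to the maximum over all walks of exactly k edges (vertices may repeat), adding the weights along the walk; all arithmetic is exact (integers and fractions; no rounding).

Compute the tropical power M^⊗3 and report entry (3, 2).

M^⊗2:
  [14, 11, 12, -3]
  [12, 8, 8, -6]
  [11, 8, 0, -6]
  [-6, -9, -14, -23]
M^⊗3:
  [21, 18, 19, 4]
  [19, 16, 16, 2]
  [18, 15, 16, 1]
  [1, -2, -1, -16]
Key observation: the optimum is the walk 3->0->1->2, with weight (-13) + 4 + 8 = -1.
Optimal value attained by: walk 3->0->1->2.
Answer: (M^⊗3)[3][2] = -1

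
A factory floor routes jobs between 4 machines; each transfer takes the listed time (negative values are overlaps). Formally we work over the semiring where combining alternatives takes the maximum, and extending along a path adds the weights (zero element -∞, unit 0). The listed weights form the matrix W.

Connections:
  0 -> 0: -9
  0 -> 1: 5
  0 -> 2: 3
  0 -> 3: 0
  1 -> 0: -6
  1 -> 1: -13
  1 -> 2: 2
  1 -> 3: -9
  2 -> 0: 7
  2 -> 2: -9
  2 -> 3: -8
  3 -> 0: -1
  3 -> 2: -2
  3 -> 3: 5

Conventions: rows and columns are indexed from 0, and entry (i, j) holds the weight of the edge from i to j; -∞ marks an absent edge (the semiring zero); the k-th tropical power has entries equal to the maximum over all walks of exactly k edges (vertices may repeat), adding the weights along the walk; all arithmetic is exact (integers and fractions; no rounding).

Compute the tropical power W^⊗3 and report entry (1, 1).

W^⊗2:
  [10, -4, 7, 5]
  [9, -1, -3, -4]
  [-2, 12, 10, 7]
  [5, 4, 3, 10]
W^⊗3:
  [14, 15, 13, 10]
  [4, 14, 12, 9]
  [17, 3, 14, 12]
  [10, 10, 8, 15]
Key observation: the optimum is the walk 1->2->0->1, with weight 2 + 7 + 5 = 14.
Optimal value attained by: walk 1->2->0->1.
Answer: (W^⊗3)[1][1] = 14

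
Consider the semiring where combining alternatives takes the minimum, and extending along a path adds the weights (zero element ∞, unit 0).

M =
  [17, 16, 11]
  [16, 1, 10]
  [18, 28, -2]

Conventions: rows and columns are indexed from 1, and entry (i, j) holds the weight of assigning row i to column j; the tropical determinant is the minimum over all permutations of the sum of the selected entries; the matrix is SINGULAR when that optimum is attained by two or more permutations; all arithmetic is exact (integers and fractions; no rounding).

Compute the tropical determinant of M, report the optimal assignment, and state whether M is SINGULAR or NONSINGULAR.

σ = (1, 2, 3): 17 + 1 + (-2) = 16
σ = (1, 3, 2): 17 + 10 + 28 = 55
σ = (2, 1, 3): 16 + 16 + (-2) = 30
σ = (2, 3, 1): 16 + 10 + 18 = 44
σ = (3, 1, 2): 11 + 16 + 28 = 55
σ = (3, 2, 1): 11 + 1 + 18 = 30
Optimal value attained by: σ = (1, 2, 3).
Answer: det⊕(M) = 16; verdict: NONSINGULAR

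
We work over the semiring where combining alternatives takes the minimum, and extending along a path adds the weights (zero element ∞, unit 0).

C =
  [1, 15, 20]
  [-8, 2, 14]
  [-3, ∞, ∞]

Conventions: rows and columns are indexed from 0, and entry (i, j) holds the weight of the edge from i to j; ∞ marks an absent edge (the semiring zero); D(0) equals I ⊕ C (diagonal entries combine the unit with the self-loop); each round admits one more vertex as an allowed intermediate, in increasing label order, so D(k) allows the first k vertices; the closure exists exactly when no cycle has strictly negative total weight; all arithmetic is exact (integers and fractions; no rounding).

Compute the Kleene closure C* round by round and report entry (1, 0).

D(0):
  [0, 15, 20]
  [-8, 0, 14]
  [-3, ∞, 0]
D(1):
  [0, 15, 20]
  [-8, 0, 12]
  [-3, 12, 0]
D(2):
  [0, 15, 20]
  [-8, 0, 12]
  [-3, 12, 0]
D(3):
  [0, 15, 20]
  [-8, 0, 12]
  [-3, 12, 0]
Answer: C*[1][0] = -8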